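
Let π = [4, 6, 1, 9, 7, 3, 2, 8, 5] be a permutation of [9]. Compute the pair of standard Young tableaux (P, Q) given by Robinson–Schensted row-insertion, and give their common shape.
P = [1, 2, 5, 8] / [3, 6, 7] / [4] / [9];  Q = [1, 2, 4, 8] / [3, 5, 9] / [6] / [7];  common shape = (4, 3, 1, 1)

Row-insert the values π_1, π_2, … into P one at a time, bumping the leftmost entry strictly greater than the inserted value down to the next row. The recording tableau Q records, in position (i, j), the step at which that cell was added to P.
  Insert 4 (step 1): P = [4];  Q = [1]
  Insert 6 (step 2): P = [4, 6];  Q = [1, 2]
  Insert 1 (step 3): P = [1, 6] / [4];  Q = [1, 2] / [3]
  Insert 9 (step 4): P = [1, 6, 9] / [4];  Q = [1, 2, 4] / [3]
  Insert 7 (step 5): P = [1, 6, 7] / [4, 9];  Q = [1, 2, 4] / [3, 5]
  Insert 3 (step 6): P = [1, 3, 7] / [4, 6] / [9];  Q = [1, 2, 4] / [3, 5] / [6]
  Insert 2 (step 7): P = [1, 2, 7] / [3, 6] / [4] / [9];  Q = [1, 2, 4] / [3, 5] / [6] / [7]
  Insert 8 (step 8): P = [1, 2, 7, 8] / [3, 6] / [4] / [9];  Q = [1, 2, 4, 8] / [3, 5] / [6] / [7]
  Insert 5 (step 9): P = [1, 2, 5, 8] / [3, 6, 7] / [4] / [9];  Q = [1, 2, 4, 8] / [3, 5, 9] / [6] / [7]
Final shape: (4, 3, 1, 1).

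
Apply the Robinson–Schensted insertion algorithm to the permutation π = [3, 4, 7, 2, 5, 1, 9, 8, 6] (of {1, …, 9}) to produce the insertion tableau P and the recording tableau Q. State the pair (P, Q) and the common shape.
P = [1, 4, 5, 6] / [2, 7, 8] / [3, 9];  Q = [1, 2, 3, 7] / [4, 5, 8] / [6, 9];  common shape = (4, 3, 2)

Row-insert the values π_1, π_2, … into P one at a time, bumping the leftmost entry strictly greater than the inserted value down to the next row. The recording tableau Q records, in position (i, j), the step at which that cell was added to P.
  Insert 3 (step 1): P = [3];  Q = [1]
  Insert 4 (step 2): P = [3, 4];  Q = [1, 2]
  Insert 7 (step 3): P = [3, 4, 7];  Q = [1, 2, 3]
  Insert 2 (step 4): P = [2, 4, 7] / [3];  Q = [1, 2, 3] / [4]
  Insert 5 (step 5): P = [2, 4, 5] / [3, 7];  Q = [1, 2, 3] / [4, 5]
  Insert 1 (step 6): P = [1, 4, 5] / [2, 7] / [3];  Q = [1, 2, 3] / [4, 5] / [6]
  Insert 9 (step 7): P = [1, 4, 5, 9] / [2, 7] / [3];  Q = [1, 2, 3, 7] / [4, 5] / [6]
  Insert 8 (step 8): P = [1, 4, 5, 8] / [2, 7, 9] / [3];  Q = [1, 2, 3, 7] / [4, 5, 8] / [6]
  Insert 6 (step 9): P = [1, 4, 5, 6] / [2, 7, 8] / [3, 9];  Q = [1, 2, 3, 7] / [4, 5, 8] / [6, 9]
Final shape: (4, 3, 2).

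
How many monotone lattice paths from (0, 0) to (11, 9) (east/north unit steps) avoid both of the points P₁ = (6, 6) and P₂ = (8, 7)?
Number of paths = 79586

Inclusion–exclusion. Total paths: C(20, 11) = 167960. Through P₁: C(12, 6)·C(8, 5) = 51744. Through P₂: C(15, 8)·C(5, 3) = 64350. Since P₁ is strictly southwest of P₂, a monotone path through both must visit P₁ then P₂; paths through both = C(12, 6)·C(3, 2)·C(5, 3) = 27720. Avoid both = 167960 − 51744 − 64350 + 27720 = 79586.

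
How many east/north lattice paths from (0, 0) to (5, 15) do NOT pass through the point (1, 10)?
Number of paths = 14118

Total paths from (0, 0) to (5, 15): C(20, 5) = 15504. Paths through (1, 10): (paths (0, 0) → (1, 10)) × (paths (1, 10) → (5, 15)) = C(11, 1) · C(9, 4) = 11 · 126 = 1386. Avoidance count = 15504 − 1386 = 14118.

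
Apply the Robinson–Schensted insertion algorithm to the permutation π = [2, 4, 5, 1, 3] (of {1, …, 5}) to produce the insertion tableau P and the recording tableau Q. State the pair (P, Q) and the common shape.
P = [1, 3, 5] / [2, 4];  Q = [1, 2, 3] / [4, 5];  common shape = (3, 2)

Row-insert the values π_1, π_2, … into P one at a time, bumping the leftmost entry strictly greater than the inserted value down to the next row. The recording tableau Q records, in position (i, j), the step at which that cell was added to P.
  Insert 2 (step 1): P = [2];  Q = [1]
  Insert 4 (step 2): P = [2, 4];  Q = [1, 2]
  Insert 5 (step 3): P = [2, 4, 5];  Q = [1, 2, 3]
  Insert 1 (step 4): P = [1, 4, 5] / [2];  Q = [1, 2, 3] / [4]
  Insert 3 (step 5): P = [1, 3, 5] / [2, 4];  Q = [1, 2, 3] / [4, 5]
Final shape: (3, 2).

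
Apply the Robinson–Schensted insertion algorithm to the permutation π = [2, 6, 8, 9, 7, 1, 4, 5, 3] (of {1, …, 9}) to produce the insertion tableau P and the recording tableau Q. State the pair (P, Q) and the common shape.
P = [1, 3, 5, 9] / [2, 4, 7] / [6] / [8];  Q = [1, 2, 3, 4] / [5, 7, 8] / [6] / [9];  common shape = (4, 3, 1, 1)

Row-insert the values π_1, π_2, … into P one at a time, bumping the leftmost entry strictly greater than the inserted value down to the next row. The recording tableau Q records, in position (i, j), the step at which that cell was added to P.
  Insert 2 (step 1): P = [2];  Q = [1]
  Insert 6 (step 2): P = [2, 6];  Q = [1, 2]
  Insert 8 (step 3): P = [2, 6, 8];  Q = [1, 2, 3]
  Insert 9 (step 4): P = [2, 6, 8, 9];  Q = [1, 2, 3, 4]
  Insert 7 (step 5): P = [2, 6, 7, 9] / [8];  Q = [1, 2, 3, 4] / [5]
  Insert 1 (step 6): P = [1, 6, 7, 9] / [2] / [8];  Q = [1, 2, 3, 4] / [5] / [6]
  Insert 4 (step 7): P = [1, 4, 7, 9] / [2, 6] / [8];  Q = [1, 2, 3, 4] / [5, 7] / [6]
  Insert 5 (step 8): P = [1, 4, 5, 9] / [2, 6, 7] / [8];  Q = [1, 2, 3, 4] / [5, 7, 8] / [6]
  Insert 3 (step 9): P = [1, 3, 5, 9] / [2, 4, 7] / [6] / [8];  Q = [1, 2, 3, 4] / [5, 7, 8] / [6] / [9]
Final shape: (4, 3, 1, 1).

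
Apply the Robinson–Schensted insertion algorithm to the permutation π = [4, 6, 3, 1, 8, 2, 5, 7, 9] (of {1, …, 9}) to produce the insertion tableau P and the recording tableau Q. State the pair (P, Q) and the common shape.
P = [1, 2, 5, 7, 9] / [3, 6, 8] / [4];  Q = [1, 2, 5, 8, 9] / [3, 6, 7] / [4];  common shape = (5, 3, 1)

Row-insert the values π_1, π_2, … into P one at a time, bumping the leftmost entry strictly greater than the inserted value down to the next row. The recording tableau Q records, in position (i, j), the step at which that cell was added to P.
  Insert 4 (step 1): P = [4];  Q = [1]
  Insert 6 (step 2): P = [4, 6];  Q = [1, 2]
  Insert 3 (step 3): P = [3, 6] / [4];  Q = [1, 2] / [3]
  Insert 1 (step 4): P = [1, 6] / [3] / [4];  Q = [1, 2] / [3] / [4]
  Insert 8 (step 5): P = [1, 6, 8] / [3] / [4];  Q = [1, 2, 5] / [3] / [4]
  Insert 2 (step 6): P = [1, 2, 8] / [3, 6] / [4];  Q = [1, 2, 5] / [3, 6] / [4]
  Insert 5 (step 7): P = [1, 2, 5] / [3, 6, 8] / [4];  Q = [1, 2, 5] / [3, 6, 7] / [4]
  Insert 7 (step 8): P = [1, 2, 5, 7] / [3, 6, 8] / [4];  Q = [1, 2, 5, 8] / [3, 6, 7] / [4]
  Insert 9 (step 9): P = [1, 2, 5, 7, 9] / [3, 6, 8] / [4];  Q = [1, 2, 5, 8, 9] / [3, 6, 7] / [4]
Final shape: (5, 3, 1).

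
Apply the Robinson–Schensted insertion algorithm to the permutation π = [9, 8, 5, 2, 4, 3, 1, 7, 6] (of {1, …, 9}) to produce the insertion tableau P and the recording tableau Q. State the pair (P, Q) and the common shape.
P = [1, 3, 6] / [2, 7] / [4] / [5] / [8] / [9];  Q = [1, 5, 8] / [2, 9] / [3] / [4] / [6] / [7];  common shape = (3, 2, 1, 1, 1, 1)

Row-insert the values π_1, π_2, … into P one at a time, bumping the leftmost entry strictly greater than the inserted value down to the next row. The recording tableau Q records, in position (i, j), the step at which that cell was added to P.
  Insert 9 (step 1): P = [9];  Q = [1]
  Insert 8 (step 2): P = [8] / [9];  Q = [1] / [2]
  Insert 5 (step 3): P = [5] / [8] / [9];  Q = [1] / [2] / [3]
  Insert 2 (step 4): P = [2] / [5] / [8] / [9];  Q = [1] / [2] / [3] / [4]
  Insert 4 (step 5): P = [2, 4] / [5] / [8] / [9];  Q = [1, 5] / [2] / [3] / [4]
  Insert 3 (step 6): P = [2, 3] / [4] / [5] / [8] / [9];  Q = [1, 5] / [2] / [3] / [4] / [6]
  Insert 1 (step 7): P = [1, 3] / [2] / [4] / [5] / [8] / [9];  Q = [1, 5] / [2] / [3] / [4] / [6] / [7]
  Insert 7 (step 8): P = [1, 3, 7] / [2] / [4] / [5] / [8] / [9];  Q = [1, 5, 8] / [2] / [3] / [4] / [6] / [7]
  Insert 6 (step 9): P = [1, 3, 6] / [2, 7] / [4] / [5] / [8] / [9];  Q = [1, 5, 8] / [2, 9] / [3] / [4] / [6] / [7]
Final shape: (3, 2, 1, 1, 1, 1).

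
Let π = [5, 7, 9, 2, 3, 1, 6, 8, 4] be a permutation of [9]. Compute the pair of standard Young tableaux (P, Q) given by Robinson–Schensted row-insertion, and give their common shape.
P = [1, 3, 4, 8] / [2, 6, 9] / [5, 7];  Q = [1, 2, 3, 8] / [4, 5, 7] / [6, 9];  common shape = (4, 3, 2)

Row-insert the values π_1, π_2, … into P one at a time, bumping the leftmost entry strictly greater than the inserted value down to the next row. The recording tableau Q records, in position (i, j), the step at which that cell was added to P.
  Insert 5 (step 1): P = [5];  Q = [1]
  Insert 7 (step 2): P = [5, 7];  Q = [1, 2]
  Insert 9 (step 3): P = [5, 7, 9];  Q = [1, 2, 3]
  Insert 2 (step 4): P = [2, 7, 9] / [5];  Q = [1, 2, 3] / [4]
  Insert 3 (step 5): P = [2, 3, 9] / [5, 7];  Q = [1, 2, 3] / [4, 5]
  Insert 1 (step 6): P = [1, 3, 9] / [2, 7] / [5];  Q = [1, 2, 3] / [4, 5] / [6]
  Insert 6 (step 7): P = [1, 3, 6] / [2, 7, 9] / [5];  Q = [1, 2, 3] / [4, 5, 7] / [6]
  Insert 8 (step 8): P = [1, 3, 6, 8] / [2, 7, 9] / [5];  Q = [1, 2, 3, 8] / [4, 5, 7] / [6]
  Insert 4 (step 9): P = [1, 3, 4, 8] / [2, 6, 9] / [5, 7];  Q = [1, 2, 3, 8] / [4, 5, 7] / [6, 9]
Final shape: (4, 3, 2).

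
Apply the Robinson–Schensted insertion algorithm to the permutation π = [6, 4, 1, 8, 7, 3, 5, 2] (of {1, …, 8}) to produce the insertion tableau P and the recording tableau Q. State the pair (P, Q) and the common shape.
P = [1, 2, 5] / [3, 7] / [4, 8] / [6];  Q = [1, 4, 7] / [2, 5] / [3, 6] / [8];  common shape = (3, 2, 2, 1)

Row-insert the values π_1, π_2, … into P one at a time, bumping the leftmost entry strictly greater than the inserted value down to the next row. The recording tableau Q records, in position (i, j), the step at which that cell was added to P.
  Insert 6 (step 1): P = [6];  Q = [1]
  Insert 4 (step 2): P = [4] / [6];  Q = [1] / [2]
  Insert 1 (step 3): P = [1] / [4] / [6];  Q = [1] / [2] / [3]
  Insert 8 (step 4): P = [1, 8] / [4] / [6];  Q = [1, 4] / [2] / [3]
  Insert 7 (step 5): P = [1, 7] / [4, 8] / [6];  Q = [1, 4] / [2, 5] / [3]
  Insert 3 (step 6): P = [1, 3] / [4, 7] / [6, 8];  Q = [1, 4] / [2, 5] / [3, 6]
  Insert 5 (step 7): P = [1, 3, 5] / [4, 7] / [6, 8];  Q = [1, 4, 7] / [2, 5] / [3, 6]
  Insert 2 (step 8): P = [1, 2, 5] / [3, 7] / [4, 8] / [6];  Q = [1, 4, 7] / [2, 5] / [3, 6] / [8]
Final shape: (3, 2, 2, 1).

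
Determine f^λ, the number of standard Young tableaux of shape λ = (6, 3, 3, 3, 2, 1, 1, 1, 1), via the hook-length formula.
# SYT of shape (6, 3, 3, 3, 2, 1, 1, 1, 1) = 258658400

Hook-length formula: f^λ = n! / Π hook(c), product over all cells c of the Young diagram. For λ = (6, 3, 3, 3, 2, 1, 1, 1, 1), n = 21 boxes. Hook lengths by row (left-to-right, top-to-bottom): [14, 9, 7, 3, 2, 1]; [10, 5, 3]; [9, 4, 2]; [8, 3, 1]; [6, 1]; [4]; [3]; [2]; [1]. Product of hooks = 197522841600. So f^λ = 21! / 197522841600 = 51090942171709440000 / 197522841600 = 258658400.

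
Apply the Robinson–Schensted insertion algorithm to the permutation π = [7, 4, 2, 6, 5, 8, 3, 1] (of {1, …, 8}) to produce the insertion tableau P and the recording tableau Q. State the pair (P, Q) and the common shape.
P = [1, 3, 8] / [2, 5] / [4] / [6] / [7];  Q = [1, 4, 6] / [2, 5] / [3] / [7] / [8];  common shape = (3, 2, 1, 1, 1)

Row-insert the values π_1, π_2, … into P one at a time, bumping the leftmost entry strictly greater than the inserted value down to the next row. The recording tableau Q records, in position (i, j), the step at which that cell was added to P.
  Insert 7 (step 1): P = [7];  Q = [1]
  Insert 4 (step 2): P = [4] / [7];  Q = [1] / [2]
  Insert 2 (step 3): P = [2] / [4] / [7];  Q = [1] / [2] / [3]
  Insert 6 (step 4): P = [2, 6] / [4] / [7];  Q = [1, 4] / [2] / [3]
  Insert 5 (step 5): P = [2, 5] / [4, 6] / [7];  Q = [1, 4] / [2, 5] / [3]
  Insert 8 (step 6): P = [2, 5, 8] / [4, 6] / [7];  Q = [1, 4, 6] / [2, 5] / [3]
  Insert 3 (step 7): P = [2, 3, 8] / [4, 5] / [6] / [7];  Q = [1, 4, 6] / [2, 5] / [3] / [7]
  Insert 1 (step 8): P = [1, 3, 8] / [2, 5] / [4] / [6] / [7];  Q = [1, 4, 6] / [2, 5] / [3] / [7] / [8]
Final shape: (3, 2, 1, 1, 1).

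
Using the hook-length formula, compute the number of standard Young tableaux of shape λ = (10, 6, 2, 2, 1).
# SYT of shape (10, 6, 2, 2, 1) = 115472500

Hook-length formula: f^λ = n! / Π hook(c), product over all cells c of the Young diagram. For λ = (10, 6, 2, 2, 1), n = 21 boxes. Hook lengths by row (left-to-right, top-to-bottom): [14, 12, 9, 8, 7, 6, 4, 3, 2, 1]; [9, 7, 4, 3, 2, 1]; [4, 2]; [3, 1]; [1]. Product of hooks = 442451165184. So f^λ = 21! / 442451165184 = 51090942171709440000 / 442451165184 = 115472500.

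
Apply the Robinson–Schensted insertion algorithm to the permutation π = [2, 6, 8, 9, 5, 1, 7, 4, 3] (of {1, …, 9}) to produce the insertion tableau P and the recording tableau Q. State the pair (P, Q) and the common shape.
P = [1, 3, 7, 9] / [2, 4] / [5, 8] / [6];  Q = [1, 2, 3, 4] / [5, 7] / [6, 8] / [9];  common shape = (4, 2, 2, 1)

Row-insert the values π_1, π_2, … into P one at a time, bumping the leftmost entry strictly greater than the inserted value down to the next row. The recording tableau Q records, in position (i, j), the step at which that cell was added to P.
  Insert 2 (step 1): P = [2];  Q = [1]
  Insert 6 (step 2): P = [2, 6];  Q = [1, 2]
  Insert 8 (step 3): P = [2, 6, 8];  Q = [1, 2, 3]
  Insert 9 (step 4): P = [2, 6, 8, 9];  Q = [1, 2, 3, 4]
  Insert 5 (step 5): P = [2, 5, 8, 9] / [6];  Q = [1, 2, 3, 4] / [5]
  Insert 1 (step 6): P = [1, 5, 8, 9] / [2] / [6];  Q = [1, 2, 3, 4] / [5] / [6]
  Insert 7 (step 7): P = [1, 5, 7, 9] / [2, 8] / [6];  Q = [1, 2, 3, 4] / [5, 7] / [6]
  Insert 4 (step 8): P = [1, 4, 7, 9] / [2, 5] / [6, 8];  Q = [1, 2, 3, 4] / [5, 7] / [6, 8]
  Insert 3 (step 9): P = [1, 3, 7, 9] / [2, 4] / [5, 8] / [6];  Q = [1, 2, 3, 4] / [5, 7] / [6, 8] / [9]
Final shape: (4, 2, 2, 1).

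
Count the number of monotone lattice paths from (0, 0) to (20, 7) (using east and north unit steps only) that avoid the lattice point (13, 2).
Number of paths = 804870

Total paths from (0, 0) to (20, 7): C(27, 20) = 888030. Paths through (13, 2): (paths (0, 0) → (13, 2)) × (paths (13, 2) → (20, 7)) = C(15, 13) · C(12, 7) = 105 · 792 = 83160. Avoidance count = 888030 − 83160 = 804870.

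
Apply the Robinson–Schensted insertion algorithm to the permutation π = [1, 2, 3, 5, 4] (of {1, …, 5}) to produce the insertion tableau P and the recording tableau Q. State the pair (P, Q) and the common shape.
P = [1, 2, 3, 4] / [5];  Q = [1, 2, 3, 4] / [5];  common shape = (4, 1)

Row-insert the values π_1, π_2, … into P one at a time, bumping the leftmost entry strictly greater than the inserted value down to the next row. The recording tableau Q records, in position (i, j), the step at which that cell was added to P.
  Insert 1 (step 1): P = [1];  Q = [1]
  Insert 2 (step 2): P = [1, 2];  Q = [1, 2]
  Insert 3 (step 3): P = [1, 2, 3];  Q = [1, 2, 3]
  Insert 5 (step 4): P = [1, 2, 3, 5];  Q = [1, 2, 3, 4]
  Insert 4 (step 5): P = [1, 2, 3, 4] / [5];  Q = [1, 2, 3, 4] / [5]
Final shape: (4, 1).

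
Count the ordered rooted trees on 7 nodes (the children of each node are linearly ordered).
C_6 = 132

These ordered rooted trees are counted by the Catalan number C_n = (1/(n + 1)) · C(2n, n). For n = 6: C_6 = (1/7) · C(12, 6) = 924/7 = 132.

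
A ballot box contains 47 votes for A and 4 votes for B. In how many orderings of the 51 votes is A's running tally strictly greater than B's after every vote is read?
Strict-lead orderings = 210700

Total orderings of the 51 votes with 47 for A: C(51, 47) = 249900. By the Bertrand ballot formula (Cycle Lemma / reflection principle), the number of orderings in which A is strictly ahead of B throughout is (p − q)/(p + q) · C(p + q, p) = (47 − 4)/(47 + 4) · 249900 = 210700.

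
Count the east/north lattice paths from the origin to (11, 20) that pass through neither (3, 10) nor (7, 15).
Number of paths = 55209519

Inclusion–exclusion. Total paths: C(31, 11) = 84672315. Through P₁: C(13, 3)·C(18, 8) = 12514788. Through P₂: C(22, 7)·C(9, 4) = 21488544. Since P₁ is strictly southwest of P₂, a monotone path through both must visit P₁ then P₂; paths through both = C(13, 3)·C(9, 4)·C(9, 4) = 4540536. Avoid both = 84672315 − 12514788 − 21488544 + 4540536 = 55209519.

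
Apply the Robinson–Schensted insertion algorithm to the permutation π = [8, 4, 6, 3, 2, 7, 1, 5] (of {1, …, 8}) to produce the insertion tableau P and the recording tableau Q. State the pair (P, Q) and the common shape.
P = [1, 5, 7] / [2, 6] / [3] / [4] / [8];  Q = [1, 3, 6] / [2, 8] / [4] / [5] / [7];  common shape = (3, 2, 1, 1, 1)

Row-insert the values π_1, π_2, … into P one at a time, bumping the leftmost entry strictly greater than the inserted value down to the next row. The recording tableau Q records, in position (i, j), the step at which that cell was added to P.
  Insert 8 (step 1): P = [8];  Q = [1]
  Insert 4 (step 2): P = [4] / [8];  Q = [1] / [2]
  Insert 6 (step 3): P = [4, 6] / [8];  Q = [1, 3] / [2]
  Insert 3 (step 4): P = [3, 6] / [4] / [8];  Q = [1, 3] / [2] / [4]
  Insert 2 (step 5): P = [2, 6] / [3] / [4] / [8];  Q = [1, 3] / [2] / [4] / [5]
  Insert 7 (step 6): P = [2, 6, 7] / [3] / [4] / [8];  Q = [1, 3, 6] / [2] / [4] / [5]
  Insert 1 (step 7): P = [1, 6, 7] / [2] / [3] / [4] / [8];  Q = [1, 3, 6] / [2] / [4] / [5] / [7]
  Insert 5 (step 8): P = [1, 5, 7] / [2, 6] / [3] / [4] / [8];  Q = [1, 3, 6] / [2, 8] / [4] / [5] / [7]
Final shape: (3, 2, 1, 1, 1).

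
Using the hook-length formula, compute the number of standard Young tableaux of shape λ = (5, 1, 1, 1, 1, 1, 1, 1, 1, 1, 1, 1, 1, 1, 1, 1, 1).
# SYT of shape (5, 1, 1, 1, 1, 1, 1, 1, 1, 1, 1, 1, 1, 1, 1, 1, 1) = 4845

Hook-length formula: f^λ = n! / Π hook(c), product over all cells c of the Young diagram. For λ = (5, 1, 1, 1, 1, 1, 1, 1, 1, 1, 1, 1, 1, 1, 1, 1, 1), n = 21 boxes. Hook lengths by row (left-to-right, top-to-bottom): [21, 4, 3, 2, 1]; [16]; [15]; [14]; [13]; [12]; [11]; [10]; [9]; [8]; [7]; [6]; [5]; [4]; [3]; [2]; [1]. Product of hooks = 10545086103552000. So f^λ = 21! / 10545086103552000 = 51090942171709440000 / 10545086103552000 = 4845.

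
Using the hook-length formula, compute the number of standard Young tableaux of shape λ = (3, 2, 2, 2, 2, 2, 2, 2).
# SYT of shape (3, 2, 2, 2, 2, 2, 2, 2) = 19448

Hook-length formula: f^λ = n! / Π hook(c), product over all cells c of the Young diagram. For λ = (3, 2, 2, 2, 2, 2, 2, 2), n = 17 boxes. Hook lengths by row (left-to-right, top-to-bottom): [10, 9, 1]; [8, 7]; [7, 6]; [6, 5]; [5, 4]; [4, 3]; [3, 2]; [2, 1]. Product of hooks = 18289152000. So f^λ = 17! / 18289152000 = 355687428096000 / 18289152000 = 19448.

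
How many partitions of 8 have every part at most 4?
p(8, parts ≤ 4) = 15

Partitions of 8 with all parts ≤ 4: 4+4, 4+3+1, 4+2+2, 4+2+1+1, 4+1+1+1+1, 3+3+2, 3+3+1+1, 3+2+2+1, 3+2+1+1+1, 3+1+1+1+1+1, 2+2+2+2, 2+2+2+1+1, 2+2+1+1+1+1, 2+1+1+1+1+1+1, 1+1+1+1+1+1+1+1. Count = 15.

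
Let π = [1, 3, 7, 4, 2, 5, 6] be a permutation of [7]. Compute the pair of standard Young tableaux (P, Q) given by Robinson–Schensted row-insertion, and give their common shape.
P = [1, 2, 4, 5, 6] / [3] / [7];  Q = [1, 2, 3, 6, 7] / [4] / [5];  common shape = (5, 1, 1)

Row-insert the values π_1, π_2, … into P one at a time, bumping the leftmost entry strictly greater than the inserted value down to the next row. The recording tableau Q records, in position (i, j), the step at which that cell was added to P.
  Insert 1 (step 1): P = [1];  Q = [1]
  Insert 3 (step 2): P = [1, 3];  Q = [1, 2]
  Insert 7 (step 3): P = [1, 3, 7];  Q = [1, 2, 3]
  Insert 4 (step 4): P = [1, 3, 4] / [7];  Q = [1, 2, 3] / [4]
  Insert 2 (step 5): P = [1, 2, 4] / [3] / [7];  Q = [1, 2, 3] / [4] / [5]
  Insert 5 (step 6): P = [1, 2, 4, 5] / [3] / [7];  Q = [1, 2, 3, 6] / [4] / [5]
  Insert 6 (step 7): P = [1, 2, 4, 5, 6] / [3] / [7];  Q = [1, 2, 3, 6, 7] / [4] / [5]
Final shape: (5, 1, 1).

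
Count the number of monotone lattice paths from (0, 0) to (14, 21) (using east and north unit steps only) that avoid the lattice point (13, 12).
Number of paths = 2267956400

Total paths from (0, 0) to (14, 21): C(35, 14) = 2319959400. Paths through (13, 12): (paths (0, 0) → (13, 12)) × (paths (13, 12) → (14, 21)) = C(25, 13) · C(10, 1) = 5200300 · 10 = 52003000. Avoidance count = 2319959400 − 52003000 = 2267956400.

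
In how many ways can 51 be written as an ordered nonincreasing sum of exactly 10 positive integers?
p(51, 10 parts) = 19466

Partitions of n into exactly k parts are in bijection with partitions of n − k into at most k parts (subtract 1 from each part). So p(51, exactly 10) = p(41, parts ≤ 10). Computing via the recurrence p(m, j) = p(m, j−1) + p(m−j, j) gives 19466.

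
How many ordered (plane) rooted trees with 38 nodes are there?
C_37 = 45950804324621742364

These ordered rooted trees are counted by the Catalan number C_n = (1/(n + 1)) · C(2n, n). For n = 37: C_37 = (1/38) · C(74, 37) = 1746130564335626209832/38 = 45950804324621742364.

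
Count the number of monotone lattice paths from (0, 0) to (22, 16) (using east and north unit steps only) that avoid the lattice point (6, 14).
Number of paths = 22234044150

Total paths from (0, 0) to (22, 16): C(38, 22) = 22239974430. Paths through (6, 14): (paths (0, 0) → (6, 14)) × (paths (6, 14) → (22, 16)) = C(20, 6) · C(18, 16) = 38760 · 153 = 5930280. Avoidance count = 22239974430 − 5930280 = 22234044150.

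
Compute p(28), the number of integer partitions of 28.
p(28) = 3718

Compute p(n) via the recurrence p(n, m) = p(n, m−1) + p(n−m, m), where p(n, m) counts partitions of n with all parts ≤ m and p(n) = p(n, n). The base cases are p(0, m) = 1 and p(n, 0) = 0 for n > 0. Filling the table yields p(28) = 3718. (Euler's pentagonal recurrence is an alternative.)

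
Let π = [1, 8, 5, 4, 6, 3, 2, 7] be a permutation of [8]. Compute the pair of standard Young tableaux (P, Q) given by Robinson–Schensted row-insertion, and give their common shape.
P = [1, 2, 6, 7] / [3] / [4] / [5] / [8];  Q = [1, 2, 5, 8] / [3] / [4] / [6] / [7];  common shape = (4, 1, 1, 1, 1)

Row-insert the values π_1, π_2, … into P one at a time, bumping the leftmost entry strictly greater than the inserted value down to the next row. The recording tableau Q records, in position (i, j), the step at which that cell was added to P.
  Insert 1 (step 1): P = [1];  Q = [1]
  Insert 8 (step 2): P = [1, 8];  Q = [1, 2]
  Insert 5 (step 3): P = [1, 5] / [8];  Q = [1, 2] / [3]
  Insert 4 (step 4): P = [1, 4] / [5] / [8];  Q = [1, 2] / [3] / [4]
  Insert 6 (step 5): P = [1, 4, 6] / [5] / [8];  Q = [1, 2, 5] / [3] / [4]
  Insert 3 (step 6): P = [1, 3, 6] / [4] / [5] / [8];  Q = [1, 2, 5] / [3] / [4] / [6]
  Insert 2 (step 7): P = [1, 2, 6] / [3] / [4] / [5] / [8];  Q = [1, 2, 5] / [3] / [4] / [6] / [7]
  Insert 7 (step 8): P = [1, 2, 6, 7] / [3] / [4] / [5] / [8];  Q = [1, 2, 5, 8] / [3] / [4] / [6] / [7]
Final shape: (4, 1, 1, 1, 1).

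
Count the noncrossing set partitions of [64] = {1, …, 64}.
C_64 = 368479169875816659479009042713546950

These noncrossing partitions are counted by the Catalan number C_n = (1/(n + 1)) · C(2n, n). For n = 64: C_64 = (1/65) · C(128, 64) = 23951146041928082866135587776380551750/65 = 368479169875816659479009042713546950.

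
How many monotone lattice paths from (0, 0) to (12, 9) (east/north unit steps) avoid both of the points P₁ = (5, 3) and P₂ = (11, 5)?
Number of paths = 183834

Inclusion–exclusion. Total paths: C(21, 12) = 293930. Through P₁: C(8, 5)·C(13, 7) = 96096. Through P₂: C(16, 11)·C(5, 1) = 21840. Since P₁ is strictly southwest of P₂, a monotone path through both must visit P₁ then P₂; paths through both = C(8, 5)·C(8, 6)·C(5, 1) = 7840. Avoid both = 293930 − 96096 − 21840 + 7840 = 183834.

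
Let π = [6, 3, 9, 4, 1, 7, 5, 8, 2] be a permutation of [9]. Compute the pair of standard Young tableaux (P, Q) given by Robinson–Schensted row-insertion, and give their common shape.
P = [1, 2, 5, 8] / [3, 4] / [6, 7] / [9];  Q = [1, 3, 6, 8] / [2, 4] / [5, 7] / [9];  common shape = (4, 2, 2, 1)

Row-insert the values π_1, π_2, … into P one at a time, bumping the leftmost entry strictly greater than the inserted value down to the next row. The recording tableau Q records, in position (i, j), the step at which that cell was added to P.
  Insert 6 (step 1): P = [6];  Q = [1]
  Insert 3 (step 2): P = [3] / [6];  Q = [1] / [2]
  Insert 9 (step 3): P = [3, 9] / [6];  Q = [1, 3] / [2]
  Insert 4 (step 4): P = [3, 4] / [6, 9];  Q = [1, 3] / [2, 4]
  Insert 1 (step 5): P = [1, 4] / [3, 9] / [6];  Q = [1, 3] / [2, 4] / [5]
  Insert 7 (step 6): P = [1, 4, 7] / [3, 9] / [6];  Q = [1, 3, 6] / [2, 4] / [5]
  Insert 5 (step 7): P = [1, 4, 5] / [3, 7] / [6, 9];  Q = [1, 3, 6] / [2, 4] / [5, 7]
  Insert 8 (step 8): P = [1, 4, 5, 8] / [3, 7] / [6, 9];  Q = [1, 3, 6, 8] / [2, 4] / [5, 7]
  Insert 2 (step 9): P = [1, 2, 5, 8] / [3, 4] / [6, 7] / [9];  Q = [1, 3, 6, 8] / [2, 4] / [5, 7] / [9]
Final shape: (4, 2, 2, 1).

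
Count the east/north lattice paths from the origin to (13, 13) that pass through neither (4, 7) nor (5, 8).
Number of paths = 7942001

Inclusion–exclusion. Total paths: C(26, 13) = 10400600. Through P₁: C(11, 4)·C(15, 9) = 1651650. Through P₂: C(13, 5)·C(13, 8) = 1656369. Since P₁ is strictly southwest of P₂, a monotone path through both must visit P₁ then P₂; paths through both = C(11, 4)·C(2, 1)·C(13, 8) = 849420. Avoid both = 10400600 − 1651650 − 1656369 + 849420 = 7942001.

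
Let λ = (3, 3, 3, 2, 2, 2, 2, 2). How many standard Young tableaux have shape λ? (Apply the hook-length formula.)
# SYT of shape (3, 3, 3, 2, 2, 2, 2, 2) = 646646

Hook-length formula: f^λ = n! / Π hook(c), product over all cells c of the Young diagram. For λ = (3, 3, 3, 2, 2, 2, 2, 2), n = 19 boxes. Hook lengths by row (left-to-right, top-to-bottom): [10, 9, 3]; [9, 8, 2]; [8, 7, 1]; [6, 5]; [5, 4]; [4, 3]; [3, 2]; [2, 1]. Product of hooks = 188116992000. So f^λ = 19! / 188116992000 = 121645100408832000 / 188116992000 = 646646.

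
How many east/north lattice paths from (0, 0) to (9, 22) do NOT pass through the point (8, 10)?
Number of paths = 19591221

Total paths from (0, 0) to (9, 22): C(31, 9) = 20160075. Paths through (8, 10): (paths (0, 0) → (8, 10)) × (paths (8, 10) → (9, 22)) = C(18, 8) · C(13, 1) = 43758 · 13 = 568854. Avoidance count = 20160075 − 568854 = 19591221.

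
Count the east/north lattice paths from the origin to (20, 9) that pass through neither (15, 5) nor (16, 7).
Number of paths = 5081826

Inclusion–exclusion. Total paths: C(29, 20) = 10015005. Through P₁: C(20, 15)·C(9, 5) = 1953504. Through P₂: C(23, 16)·C(6, 4) = 3677355. Since P₁ is strictly southwest of P₂, a monotone path through both must visit P₁ then P₂; paths through both = C(20, 15)·C(3, 1)·C(6, 4) = 697680. Avoid both = 10015005 − 1953504 − 3677355 + 697680 = 5081826.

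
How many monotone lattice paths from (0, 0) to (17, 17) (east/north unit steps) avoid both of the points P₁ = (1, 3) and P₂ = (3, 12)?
Number of paths = 1749182940

Inclusion–exclusion. Total paths: C(34, 17) = 2333606220. Through P₁: C(4, 1)·C(30, 16) = 581690700. Through P₂: C(15, 3)·C(19, 14) = 5290740. Since P₁ is strictly southwest of P₂, a monotone path through both must visit P₁ then P₂; paths through both = C(4, 1)·C(11, 2)·C(19, 14) = 2558160. Avoid both = 2333606220 − 581690700 − 5290740 + 2558160 = 1749182940.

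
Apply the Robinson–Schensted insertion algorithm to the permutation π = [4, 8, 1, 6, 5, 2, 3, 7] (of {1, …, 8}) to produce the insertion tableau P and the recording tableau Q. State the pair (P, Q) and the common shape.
P = [1, 2, 3, 7] / [4, 5] / [6] / [8];  Q = [1, 2, 7, 8] / [3, 4] / [5] / [6];  common shape = (4, 2, 1, 1)

Row-insert the values π_1, π_2, … into P one at a time, bumping the leftmost entry strictly greater than the inserted value down to the next row. The recording tableau Q records, in position (i, j), the step at which that cell was added to P.
  Insert 4 (step 1): P = [4];  Q = [1]
  Insert 8 (step 2): P = [4, 8];  Q = [1, 2]
  Insert 1 (step 3): P = [1, 8] / [4];  Q = [1, 2] / [3]
  Insert 6 (step 4): P = [1, 6] / [4, 8];  Q = [1, 2] / [3, 4]
  Insert 5 (step 5): P = [1, 5] / [4, 6] / [8];  Q = [1, 2] / [3, 4] / [5]
  Insert 2 (step 6): P = [1, 2] / [4, 5] / [6] / [8];  Q = [1, 2] / [3, 4] / [5] / [6]
  Insert 3 (step 7): P = [1, 2, 3] / [4, 5] / [6] / [8];  Q = [1, 2, 7] / [3, 4] / [5] / [6]
  Insert 7 (step 8): P = [1, 2, 3, 7] / [4, 5] / [6] / [8];  Q = [1, 2, 7, 8] / [3, 4] / [5] / [6]
Final shape: (4, 2, 1, 1).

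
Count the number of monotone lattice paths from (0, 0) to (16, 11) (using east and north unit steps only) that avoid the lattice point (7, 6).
Number of paths = 9602463

Total paths from (0, 0) to (16, 11): C(27, 16) = 13037895. Paths through (7, 6): (paths (0, 0) → (7, 6)) × (paths (7, 6) → (16, 11)) = C(13, 7) · C(14, 9) = 1716 · 2002 = 3435432. Avoidance count = 13037895 − 3435432 = 9602463.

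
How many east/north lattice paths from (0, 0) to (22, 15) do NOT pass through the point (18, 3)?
Number of paths = 9361779160

Total paths from (0, 0) to (22, 15): C(37, 22) = 9364199760. Paths through (18, 3): (paths (0, 0) → (18, 3)) × (paths (18, 3) → (22, 15)) = C(21, 18) · C(16, 4) = 1330 · 1820 = 2420600. Avoidance count = 9364199760 − 2420600 = 9361779160.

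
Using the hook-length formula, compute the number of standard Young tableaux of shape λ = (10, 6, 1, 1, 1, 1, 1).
# SYT of shape (10, 6, 1, 1, 1, 1, 1) = 27776385

Hook-length formula: f^λ = n! / Π hook(c), product over all cells c of the Young diagram. For λ = (10, 6, 1, 1, 1, 1, 1), n = 21 boxes. Hook lengths by row (left-to-right, top-to-bottom): [16, 10, 9, 8, 7, 6, 4, 3, 2, 1]; [11, 5, 4, 3, 2, 1]; [5]; [4]; [3]; [2]; [1]. Product of hooks = 1839366144000. So f^λ = 21! / 1839366144000 = 51090942171709440000 / 1839366144000 = 27776385.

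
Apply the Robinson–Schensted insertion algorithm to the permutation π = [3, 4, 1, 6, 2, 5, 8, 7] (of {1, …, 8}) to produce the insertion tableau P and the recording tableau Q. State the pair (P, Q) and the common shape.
P = [1, 2, 5, 7] / [3, 4, 6, 8];  Q = [1, 2, 4, 7] / [3, 5, 6, 8];  common shape = (4, 4)

Row-insert the values π_1, π_2, … into P one at a time, bumping the leftmost entry strictly greater than the inserted value down to the next row. The recording tableau Q records, in position (i, j), the step at which that cell was added to P.
  Insert 3 (step 1): P = [3];  Q = [1]
  Insert 4 (step 2): P = [3, 4];  Q = [1, 2]
  Insert 1 (step 3): P = [1, 4] / [3];  Q = [1, 2] / [3]
  Insert 6 (step 4): P = [1, 4, 6] / [3];  Q = [1, 2, 4] / [3]
  Insert 2 (step 5): P = [1, 2, 6] / [3, 4];  Q = [1, 2, 4] / [3, 5]
  Insert 5 (step 6): P = [1, 2, 5] / [3, 4, 6];  Q = [1, 2, 4] / [3, 5, 6]
  Insert 8 (step 7): P = [1, 2, 5, 8] / [3, 4, 6];  Q = [1, 2, 4, 7] / [3, 5, 6]
  Insert 7 (step 8): P = [1, 2, 5, 7] / [3, 4, 6, 8];  Q = [1, 2, 4, 7] / [3, 5, 6, 8]
Final shape: (4, 4).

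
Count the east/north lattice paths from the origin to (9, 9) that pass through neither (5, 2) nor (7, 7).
Number of paths = 23744

Inclusion–exclusion. Total paths: C(18, 9) = 48620. Through P₁: C(7, 5)·C(11, 4) = 6930. Through P₂: C(14, 7)·C(4, 2) = 20592. Since P₁ is strictly southwest of P₂, a monotone path through both must visit P₁ then P₂; paths through both = C(7, 5)·C(7, 2)·C(4, 2) = 2646. Avoid both = 48620 − 6930 − 20592 + 2646 = 23744.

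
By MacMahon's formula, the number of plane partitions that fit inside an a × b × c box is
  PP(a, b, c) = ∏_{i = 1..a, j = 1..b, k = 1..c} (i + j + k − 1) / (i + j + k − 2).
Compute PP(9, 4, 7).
PP(9, 4, 7) = 10323075958624

Evaluate the triple product over i = 1..9, j = 1..4, k = 1..7. The factors are (2/1) · (3/2) · (4/3) · (5/4) · (6/5) · (7/6) · (8/7) · (3/2) · … (252 factors total). The numerators and denominators telescope so the product is an integer; carrying out the multiplication exactly gives PP(9, 4, 7) = 10323075958624.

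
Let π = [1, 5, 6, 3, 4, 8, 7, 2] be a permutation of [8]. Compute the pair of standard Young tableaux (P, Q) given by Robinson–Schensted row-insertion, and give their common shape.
P = [1, 2, 4, 7] / [3, 6, 8] / [5];  Q = [1, 2, 3, 6] / [4, 5, 7] / [8];  common shape = (4, 3, 1)

Row-insert the values π_1, π_2, … into P one at a time, bumping the leftmost entry strictly greater than the inserted value down to the next row. The recording tableau Q records, in position (i, j), the step at which that cell was added to P.
  Insert 1 (step 1): P = [1];  Q = [1]
  Insert 5 (step 2): P = [1, 5];  Q = [1, 2]
  Insert 6 (step 3): P = [1, 5, 6];  Q = [1, 2, 3]
  Insert 3 (step 4): P = [1, 3, 6] / [5];  Q = [1, 2, 3] / [4]
  Insert 4 (step 5): P = [1, 3, 4] / [5, 6];  Q = [1, 2, 3] / [4, 5]
  Insert 8 (step 6): P = [1, 3, 4, 8] / [5, 6];  Q = [1, 2, 3, 6] / [4, 5]
  Insert 7 (step 7): P = [1, 3, 4, 7] / [5, 6, 8];  Q = [1, 2, 3, 6] / [4, 5, 7]
  Insert 2 (step 8): P = [1, 2, 4, 7] / [3, 6, 8] / [5];  Q = [1, 2, 3, 6] / [4, 5, 7] / [8]
Final shape: (4, 3, 1).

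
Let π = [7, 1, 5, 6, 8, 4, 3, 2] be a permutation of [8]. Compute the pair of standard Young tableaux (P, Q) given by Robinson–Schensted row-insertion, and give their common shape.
P = [1, 2, 6, 8] / [3] / [4] / [5] / [7];  Q = [1, 3, 4, 5] / [2] / [6] / [7] / [8];  common shape = (4, 1, 1, 1, 1)

Row-insert the values π_1, π_2, … into P one at a time, bumping the leftmost entry strictly greater than the inserted value down to the next row. The recording tableau Q records, in position (i, j), the step at which that cell was added to P.
  Insert 7 (step 1): P = [7];  Q = [1]
  Insert 1 (step 2): P = [1] / [7];  Q = [1] / [2]
  Insert 5 (step 3): P = [1, 5] / [7];  Q = [1, 3] / [2]
  Insert 6 (step 4): P = [1, 5, 6] / [7];  Q = [1, 3, 4] / [2]
  Insert 8 (step 5): P = [1, 5, 6, 8] / [7];  Q = [1, 3, 4, 5] / [2]
  Insert 4 (step 6): P = [1, 4, 6, 8] / [5] / [7];  Q = [1, 3, 4, 5] / [2] / [6]
  Insert 3 (step 7): P = [1, 3, 6, 8] / [4] / [5] / [7];  Q = [1, 3, 4, 5] / [2] / [6] / [7]
  Insert 2 (step 8): P = [1, 2, 6, 8] / [3] / [4] / [5] / [7];  Q = [1, 3, 4, 5] / [2] / [6] / [7] / [8]
Final shape: (4, 1, 1, 1, 1).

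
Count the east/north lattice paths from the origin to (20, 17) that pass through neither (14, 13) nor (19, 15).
Number of paths = 7388896050

Inclusion–exclusion. Total paths: C(37, 20) = 15905368710. Through P₁: C(27, 14)·C(10, 6) = 4212243000. Through P₂: C(34, 19)·C(3, 1) = 5567902560. Since P₁ is strictly southwest of P₂, a monotone path through both must visit P₁ then P₂; paths through both = C(27, 14)·C(7, 5)·C(3, 1) = 1263672900. Avoid both = 15905368710 − 4212243000 − 5567902560 + 1263672900 = 7388896050.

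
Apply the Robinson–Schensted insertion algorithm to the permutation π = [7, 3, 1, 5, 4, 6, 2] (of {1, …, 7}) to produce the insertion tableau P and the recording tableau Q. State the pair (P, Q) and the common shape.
P = [1, 2, 6] / [3, 4] / [5] / [7];  Q = [1, 4, 6] / [2, 5] / [3] / [7];  common shape = (3, 2, 1, 1)

Row-insert the values π_1, π_2, … into P one at a time, bumping the leftmost entry strictly greater than the inserted value down to the next row. The recording tableau Q records, in position (i, j), the step at which that cell was added to P.
  Insert 7 (step 1): P = [7];  Q = [1]
  Insert 3 (step 2): P = [3] / [7];  Q = [1] / [2]
  Insert 1 (step 3): P = [1] / [3] / [7];  Q = [1] / [2] / [3]
  Insert 5 (step 4): P = [1, 5] / [3] / [7];  Q = [1, 4] / [2] / [3]
  Insert 4 (step 5): P = [1, 4] / [3, 5] / [7];  Q = [1, 4] / [2, 5] / [3]
  Insert 6 (step 6): P = [1, 4, 6] / [3, 5] / [7];  Q = [1, 4, 6] / [2, 5] / [3]
  Insert 2 (step 7): P = [1, 2, 6] / [3, 4] / [5] / [7];  Q = [1, 4, 6] / [2, 5] / [3] / [7]
Final shape: (3, 2, 1, 1).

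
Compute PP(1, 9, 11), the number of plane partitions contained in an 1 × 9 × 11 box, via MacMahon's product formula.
PP(1, 9, 11) = 167960

Evaluate the triple product over i = 1..1, j = 1..9, k = 1..11. The factors are (2/1) · (3/2) · (4/3) · (5/4) · (6/5) · (7/6) · (8/7) · (9/8) · … (99 factors total). The numerators and denominators telescope so the product is an integer; carrying out the multiplication exactly gives PP(1, 9, 11) = 167960.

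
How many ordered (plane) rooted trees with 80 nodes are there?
C_79 = 289450081175264899454283846029490767264392230

These ordered rooted trees are counted by the Catalan number C_n = (1/(n + 1)) · C(2n, n). For n = 79: C_79 = (1/80) · C(158, 79) = 23156006494021191956342707682359261381151378400/80 = 289450081175264899454283846029490767264392230.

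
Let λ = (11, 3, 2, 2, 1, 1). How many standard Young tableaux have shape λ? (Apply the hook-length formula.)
# SYT of shape (11, 3, 2, 2, 1, 1) = 12950685

Hook-length formula: f^λ = n! / Π hook(c), product over all cells c of the Young diagram. For λ = (11, 3, 2, 2, 1, 1), n = 20 boxes. Hook lengths by row (left-to-right, top-to-bottom): [16, 13, 10, 8, 7, 6, 5, 4, 3, 2, 1]; [7, 4, 1]; [5, 2]; [4, 1]; [2]; [1]. Product of hooks = 187858944000. So f^λ = 20! / 187858944000 = 2432902008176640000 / 187858944000 = 12950685.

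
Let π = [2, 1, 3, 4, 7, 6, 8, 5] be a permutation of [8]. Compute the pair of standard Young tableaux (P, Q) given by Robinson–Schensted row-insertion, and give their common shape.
P = [1, 3, 4, 5, 8] / [2, 6] / [7];  Q = [1, 3, 4, 5, 7] / [2, 6] / [8];  common shape = (5, 2, 1)

Row-insert the values π_1, π_2, … into P one at a time, bumping the leftmost entry strictly greater than the inserted value down to the next row. The recording tableau Q records, in position (i, j), the step at which that cell was added to P.
  Insert 2 (step 1): P = [2];  Q = [1]
  Insert 1 (step 2): P = [1] / [2];  Q = [1] / [2]
  Insert 3 (step 3): P = [1, 3] / [2];  Q = [1, 3] / [2]
  Insert 4 (step 4): P = [1, 3, 4] / [2];  Q = [1, 3, 4] / [2]
  Insert 7 (step 5): P = [1, 3, 4, 7] / [2];  Q = [1, 3, 4, 5] / [2]
  Insert 6 (step 6): P = [1, 3, 4, 6] / [2, 7];  Q = [1, 3, 4, 5] / [2, 6]
  Insert 8 (step 7): P = [1, 3, 4, 6, 8] / [2, 7];  Q = [1, 3, 4, 5, 7] / [2, 6]
  Insert 5 (step 8): P = [1, 3, 4, 5, 8] / [2, 6] / [7];  Q = [1, 3, 4, 5, 7] / [2, 6] / [8]
Final shape: (5, 2, 1).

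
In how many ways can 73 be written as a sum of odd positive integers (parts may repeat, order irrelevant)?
p_odd(73) = 40026

Enumerate partitions using only odd parts via the recurrence o(n, m) = o(n, m−2) + o(n−m, m) over odd m, starting from the largest odd part ≤ n. This gives p_odd(73) = 40026. (Euler's theorem: equals the count of distinct-part partitions.)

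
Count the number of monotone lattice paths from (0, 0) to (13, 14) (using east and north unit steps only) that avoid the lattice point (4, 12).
Number of paths = 19958200

Total paths from (0, 0) to (13, 14): C(27, 13) = 20058300. Paths through (4, 12): (paths (0, 0) → (4, 12)) × (paths (4, 12) → (13, 14)) = C(16, 4) · C(11, 9) = 1820 · 55 = 100100. Avoidance count = 20058300 − 100100 = 19958200.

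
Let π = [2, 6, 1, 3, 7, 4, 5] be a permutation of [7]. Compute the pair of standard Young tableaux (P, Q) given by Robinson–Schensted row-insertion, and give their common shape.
P = [1, 3, 4, 5] / [2, 6, 7];  Q = [1, 2, 5, 7] / [3, 4, 6];  common shape = (4, 3)

Row-insert the values π_1, π_2, … into P one at a time, bumping the leftmost entry strictly greater than the inserted value down to the next row. The recording tableau Q records, in position (i, j), the step at which that cell was added to P.
  Insert 2 (step 1): P = [2];  Q = [1]
  Insert 6 (step 2): P = [2, 6];  Q = [1, 2]
  Insert 1 (step 3): P = [1, 6] / [2];  Q = [1, 2] / [3]
  Insert 3 (step 4): P = [1, 3] / [2, 6];  Q = [1, 2] / [3, 4]
  Insert 7 (step 5): P = [1, 3, 7] / [2, 6];  Q = [1, 2, 5] / [3, 4]
  Insert 4 (step 6): P = [1, 3, 4] / [2, 6, 7];  Q = [1, 2, 5] / [3, 4, 6]
  Insert 5 (step 7): P = [1, 3, 4, 5] / [2, 6, 7];  Q = [1, 2, 5, 7] / [3, 4, 6]
Final shape: (4, 3).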